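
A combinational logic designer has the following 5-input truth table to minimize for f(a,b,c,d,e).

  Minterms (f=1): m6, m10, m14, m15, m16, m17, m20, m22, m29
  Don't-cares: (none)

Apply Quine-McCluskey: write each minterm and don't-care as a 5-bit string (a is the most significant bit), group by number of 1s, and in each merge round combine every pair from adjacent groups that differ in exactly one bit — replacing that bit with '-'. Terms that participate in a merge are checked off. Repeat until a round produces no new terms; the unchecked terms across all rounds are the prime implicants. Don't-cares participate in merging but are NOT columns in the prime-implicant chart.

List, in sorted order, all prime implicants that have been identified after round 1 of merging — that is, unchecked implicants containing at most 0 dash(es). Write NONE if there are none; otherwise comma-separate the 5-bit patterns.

Round 0: 00110✓ 01010✓ 01110✓ 01111✓ 10000✓ 10001✓ 10100✓ 10110✓ 11101
Round 1: -0110 0-110 01-10 0111- 10-00 1000- 101-0
PIs = {-0110, 0-110, 01-10, 0111-, 10-00, 1000-, 101-0, 11101}

11101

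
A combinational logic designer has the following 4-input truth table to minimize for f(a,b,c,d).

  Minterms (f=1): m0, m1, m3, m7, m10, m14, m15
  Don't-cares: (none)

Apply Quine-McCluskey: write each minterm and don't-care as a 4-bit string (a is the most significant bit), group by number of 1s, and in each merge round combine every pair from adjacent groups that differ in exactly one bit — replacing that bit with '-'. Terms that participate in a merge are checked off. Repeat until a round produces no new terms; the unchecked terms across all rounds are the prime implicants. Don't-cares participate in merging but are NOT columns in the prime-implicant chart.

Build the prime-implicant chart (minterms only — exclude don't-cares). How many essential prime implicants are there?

2

size-2^0 implicants → 0000(✓)  0001(✓)  0011(✓)  0111(✓)  1010(✓)  1110(✓)  1111(✓)
size-2^1 implicants → -111  0-11  00-1  000-  1-10  111-
Unchecked terms (primes): -111, 0-11, 00-1, 000-, 1-10, 111-
Minterm coverage:
  m0 ⊆ 000- [E]
  m1 ⊆ 00-1,000-
  m3 ⊆ 0-11,00-1
  m7 ⊆ -111,0-11
  m10 ⊆ 1-10 [E]
  m14 ⊆ 1-10,111-
  m15 ⊆ -111,111-
E = {000-, 1-10}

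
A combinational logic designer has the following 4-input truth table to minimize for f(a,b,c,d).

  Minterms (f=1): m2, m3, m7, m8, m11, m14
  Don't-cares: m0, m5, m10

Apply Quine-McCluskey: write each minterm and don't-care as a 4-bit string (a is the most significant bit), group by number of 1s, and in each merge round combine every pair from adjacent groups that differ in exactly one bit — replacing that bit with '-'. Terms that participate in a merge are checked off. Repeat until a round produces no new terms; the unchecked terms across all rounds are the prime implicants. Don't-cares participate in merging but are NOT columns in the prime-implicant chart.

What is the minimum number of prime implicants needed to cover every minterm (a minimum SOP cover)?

4

Round 0: 0000✓ 0010✓ 0011✓ 0101✓ 0111✓ 1000✓ 1010✓ 1011✓ 1110✓
Round 1: -000✓ -010✓ -011✓ 0-11 00-0✓ 001-✓ 01-1 1-10 10-0✓ 101-✓
Round 2: -0-0 -01-
PIs = {-0-0, -01-, 0-11, 01-1, 1-10}
Coverage chart:
  m2: -0-0,-01-
  m3: -01-,0-11
  m7: 0-11,01-1
  m8: -0-0 ←essential
  m11: -01- ←essential
  m14: 1-10 ←essential
Essential: -0-0, -01-, 1-10
Petrick residual → 0-11
Min cover (4 terms): b'd' + b'c + a'cd + acd'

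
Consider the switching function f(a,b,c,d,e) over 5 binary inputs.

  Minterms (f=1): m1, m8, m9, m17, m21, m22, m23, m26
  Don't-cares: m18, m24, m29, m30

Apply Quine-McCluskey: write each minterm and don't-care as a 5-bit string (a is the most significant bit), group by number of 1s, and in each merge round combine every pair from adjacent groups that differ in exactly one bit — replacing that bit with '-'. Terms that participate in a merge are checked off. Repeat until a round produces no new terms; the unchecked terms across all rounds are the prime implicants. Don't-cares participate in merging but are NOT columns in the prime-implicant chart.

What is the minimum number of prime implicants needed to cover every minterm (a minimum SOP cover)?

4

[col 0] 00001*, 01000*, 01001*, 10001*, 10010*, 10101*, 10110*, 10111*, 11000*, 11010*, 11101*, 11110*
[col 1] -0001, -1000, 0-001, 0100-, 1-010*, 1-101, 1-110*, 10-01, 10-10*, 101-1, 1011-, 11-10*, 110-0
[col 2] 1--10
Prime implicants: -0001, -1000, 0-001, 0100-, 1--10, 1-101, 10-01, 101-1, 1011-, 110-0
PI chart (minterm → PIs covering it):
  1 | -0001,0-001
  8 | -1000,0100-
  9 | 0-001,0100-
  17 | -0001,10-01
  21 | 1-101,10-01,101-1
  22 | 1--10,1011-
  23 | 101-1,1011-
  26 | 1--10,110-0
(no essential prime implicants)
Petrick residual → -0001, 0100-, 1--10, 101-1
Minimum SOP uses 4 PIs: b'c'd'e + a'bc'd' + ade' + ab'ce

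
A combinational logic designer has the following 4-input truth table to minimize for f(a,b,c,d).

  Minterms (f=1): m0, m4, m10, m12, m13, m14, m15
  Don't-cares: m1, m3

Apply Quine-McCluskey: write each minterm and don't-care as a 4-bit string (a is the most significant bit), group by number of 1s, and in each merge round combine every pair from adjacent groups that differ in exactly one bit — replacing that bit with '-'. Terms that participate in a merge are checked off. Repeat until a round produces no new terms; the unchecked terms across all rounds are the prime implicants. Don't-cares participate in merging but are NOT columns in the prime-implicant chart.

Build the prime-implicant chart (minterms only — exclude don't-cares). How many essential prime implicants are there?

2

[col 0] 0000*, 0001*, 0011*, 0100*, 1010*, 1100*, 1101*, 1110*, 1111*
[col 1] -100, 0-00, 00-1, 000-, 1-10, 11-0*, 11-1*, 110-*, 111-*
[col 2] 11--
Prime implicants: -100, 0-00, 00-1, 000-, 1-10, 11--
PI chart (minterm → PIs covering it):
  0 | 0-00,000-
  4 | -100,0-00
  10 | 1-10  (sole → essential)
  12 | -100,11--
  13 | 11--  (sole → essential)
  14 | 1-10,11--
  15 | 11--  (sole → essential)
Essential prime implicants: 1-10, 11--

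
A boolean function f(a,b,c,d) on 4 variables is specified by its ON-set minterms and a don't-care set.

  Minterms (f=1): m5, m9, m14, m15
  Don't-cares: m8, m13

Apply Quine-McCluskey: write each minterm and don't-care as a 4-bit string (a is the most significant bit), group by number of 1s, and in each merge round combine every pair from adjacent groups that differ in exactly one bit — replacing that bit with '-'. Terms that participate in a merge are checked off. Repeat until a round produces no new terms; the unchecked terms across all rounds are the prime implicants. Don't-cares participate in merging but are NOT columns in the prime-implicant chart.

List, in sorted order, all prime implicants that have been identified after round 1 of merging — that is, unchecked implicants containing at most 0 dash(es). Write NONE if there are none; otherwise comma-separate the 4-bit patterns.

NONE

size-2^0 implicants → 0101(✓)  1000(✓)  1001(✓)  1101(✓)  1110(✓)  1111(✓)
size-2^1 implicants → -101  1-01  100-  11-1  111-
Unchecked terms (primes): -101, 1-01, 100-, 11-1, 111-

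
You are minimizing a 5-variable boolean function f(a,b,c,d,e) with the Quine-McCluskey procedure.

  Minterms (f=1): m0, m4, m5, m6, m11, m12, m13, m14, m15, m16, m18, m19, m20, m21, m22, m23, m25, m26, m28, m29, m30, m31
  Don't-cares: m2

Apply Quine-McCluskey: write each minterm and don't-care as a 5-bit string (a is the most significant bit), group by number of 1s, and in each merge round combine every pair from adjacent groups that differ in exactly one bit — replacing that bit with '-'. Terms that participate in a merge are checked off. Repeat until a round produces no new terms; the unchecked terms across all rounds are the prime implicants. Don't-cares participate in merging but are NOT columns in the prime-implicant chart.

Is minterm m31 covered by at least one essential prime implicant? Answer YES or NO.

Round 0: 00000✓ 00010✓ 00100✓ 00101✓ 00110✓ 01011✓ 01100✓ 01101✓ 01110✓ 01111✓ 10000✓ 10010✓ 10011✓ 10100✓ 10101✓ 10110✓ 10111✓ 11001✓ 11010✓ 11100✓ 11101✓ 11110✓ 11111✓
Round 1: -0000✓ -0010✓ -0100✓ -0101✓ -0110✓ -1100✓ -1101✓ -1110✓ -1111✓ 0-100✓ 0-101✓ 0-110✓ 00-00✓ 00-10✓ 000-0✓ 001-0✓ 0010-✓ 01-11 011-0✓ 011-1✓ 0110-✓ 0111-✓ 1-010✓ 1-100✓ 1-101✓ 1-110✓ 1-111✓ 10-00✓ 10-10✓ 10-11✓ 100-0✓ 1001-✓ 101-0✓ 101-1✓ 1010-✓ 1011-✓ 11-01 11-10✓ 111-0✓ 111-1✓ 1110-✓ 1111-✓
Round 2: --100✓ --101✓ --110✓ -0-00✓ -0-10✓ -00-0✓ -01-0✓ -010-✓ -11-0✓ -11-1✓ -110-✓ -111-✓ 0-1-0✓ 0-10-✓ 00--0✓ 011--✓ 1--10 1-1-0✓ 1-1-1✓ 1-10-✓ 1-11-✓ 10--0✓ 10-1- 101--✓ 111--✓
Round 3: --1-0 --10- -0--0 -11-- 1-1--
PIs = {--1-0, --10-, -0--0, -11--, 01-11, 1--10, 1-1--, 10-1-, 11-01}
Coverage chart:
  m0: -0--0 ←essential
  m4: --1-0,--10-,-0--0
  m5: --10- ←essential
  m6: --1-0,-0--0
  m11: 01-11 ←essential
  m12: --1-0,--10-,-11--
  m13: --10-,-11--
  m14: --1-0,-11--
  m15: -11--,01-11
  m16: -0--0 ←essential
  m18: -0--0,1--10,10-1-
  m19: 10-1- ←essential
  m20: --1-0,--10-,-0--0,1-1--
  m21: --10-,1-1--
  m22: --1-0,-0--0,1--10,1-1--,10-1-
  m23: 1-1--,10-1-
  m25: 11-01 ←essential
  m26: 1--10 ←essential
  m28: --1-0,--10-,-11--,1-1--
  m29: --10-,-11--,1-1--,11-01
  m30: --1-0,-11--,1--10,1-1--
  m31: -11--,1-1--
Essential: --10-, -0--0, 01-11, 1--10, 10-1-, 11-01

NO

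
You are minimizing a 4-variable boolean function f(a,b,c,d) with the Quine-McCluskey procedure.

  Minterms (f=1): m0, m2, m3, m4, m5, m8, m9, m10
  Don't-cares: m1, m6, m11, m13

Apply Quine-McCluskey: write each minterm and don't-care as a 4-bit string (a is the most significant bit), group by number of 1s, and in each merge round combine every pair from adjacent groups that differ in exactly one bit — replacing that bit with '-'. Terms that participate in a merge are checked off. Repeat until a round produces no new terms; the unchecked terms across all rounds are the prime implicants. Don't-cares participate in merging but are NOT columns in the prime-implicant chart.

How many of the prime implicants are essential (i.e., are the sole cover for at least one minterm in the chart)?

size-2^0 implicants → 0000(✓)  0001(✓)  0010(✓)  0011(✓)  0100(✓)  0101(✓)  0110(✓)  1000(✓)  1001(✓)  1010(✓)  1011(✓)  1101(✓)
size-2^1 implicants → -000(✓)  -001(✓)  -010(✓)  -011(✓)  -101(✓)  0-00(✓)  0-01(✓)  0-10(✓)  00-0(✓)  00-1(✓)  000-(✓)  001-(✓)  01-0(✓)  010-(✓)  1-01(✓)  10-0(✓)  10-1(✓)  100-(✓)  101-(✓)
size-2^2 implicants → --01  -0-0(✓)  -0-1(✓)  -00-(✓)  -01-(✓)  0--0  0-0-  00--(✓)  10--(✓)
size-2^3 implicants → -0--
Unchecked terms (primes): --01, -0--, 0--0, 0-0-
Minterm coverage:
  m0 ⊆ -0--,0--0,0-0-
  m2 ⊆ -0--,0--0
  m3 ⊆ -0-- [E]
  m4 ⊆ 0--0,0-0-
  m5 ⊆ --01,0-0-
  m8 ⊆ -0-- [E]
  m9 ⊆ --01,-0--
  m10 ⊆ -0-- [E]
E = {-0--}

1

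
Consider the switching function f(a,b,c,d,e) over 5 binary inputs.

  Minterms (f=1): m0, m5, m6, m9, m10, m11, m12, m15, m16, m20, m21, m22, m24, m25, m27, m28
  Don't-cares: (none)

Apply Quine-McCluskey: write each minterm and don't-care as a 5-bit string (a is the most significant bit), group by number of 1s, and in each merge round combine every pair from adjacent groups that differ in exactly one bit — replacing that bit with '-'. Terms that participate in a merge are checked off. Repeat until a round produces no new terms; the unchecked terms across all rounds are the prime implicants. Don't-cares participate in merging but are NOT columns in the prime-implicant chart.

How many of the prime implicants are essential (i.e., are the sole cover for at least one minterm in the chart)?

Round 0: 00000✓ 00101✓ 00110✓ 01001✓ 01010✓ 01011✓ 01100✓ 01111✓ 10000✓ 10100✓ 10101✓ 10110✓ 11000✓ 11001✓ 11011✓ 11100✓
Round 1: -0000 -0101 -0110 -1001✓ -1011✓ -1100 01-11 010-1✓ 0101- 1-000✓ 1-100✓ 10-00✓ 101-0 1010- 11-00✓ 110-1✓ 1100-
Round 2: -10-1 1--00
PIs = {-0000, -0101, -0110, -10-1, -1100, 01-11, 0101-, 1--00, 101-0, 1010-, 1100-}
Coverage chart:
  m0: -0000 ←essential
  m5: -0101 ←essential
  m6: -0110 ←essential
  m9: -10-1 ←essential
  m10: 0101- ←essential
  m11: -10-1,01-11,0101-
  m12: -1100 ←essential
  m15: 01-11 ←essential
  m16: -0000,1--00
  m20: 1--00,101-0,1010-
  m21: -0101,1010-
  m22: -0110,101-0
  m24: 1--00,1100-
  m25: -10-1,1100-
  m27: -10-1 ←essential
  m28: -1100,1--00
Essential: -0000, -0101, -0110, -10-1, -1100, 01-11, 0101-

7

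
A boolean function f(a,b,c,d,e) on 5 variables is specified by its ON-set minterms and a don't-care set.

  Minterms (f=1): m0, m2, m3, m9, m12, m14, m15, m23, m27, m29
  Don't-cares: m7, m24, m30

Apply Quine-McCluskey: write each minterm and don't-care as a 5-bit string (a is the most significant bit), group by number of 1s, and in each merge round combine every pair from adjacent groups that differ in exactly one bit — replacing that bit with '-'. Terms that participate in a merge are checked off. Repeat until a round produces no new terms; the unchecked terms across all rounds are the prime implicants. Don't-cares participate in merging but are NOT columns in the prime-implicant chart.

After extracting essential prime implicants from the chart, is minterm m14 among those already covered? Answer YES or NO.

[col 0] 00000*, 00010*, 00011*, 00111*, 01001, 01100*, 01110*, 01111*, 10111*, 11000, 11011, 11101, 11110*
[col 1] -0111, -1110, 0-111, 00-11, 000-0, 0001-, 011-0, 0111-
Prime implicants: -0111, -1110, 0-111, 00-11, 000-0, 0001-, 01001, 011-0, 0111-, 11000, 11011, 11101
PI chart (minterm → PIs covering it):
  0 | 000-0  (sole → essential)
  2 | 000-0,0001-
  3 | 00-11,0001-
  9 | 01001  (sole → essential)
  12 | 011-0  (sole → essential)
  14 | -1110,011-0,0111-
  15 | 0-111,0111-
  23 | -0111  (sole → essential)
  27 | 11011  (sole → essential)
  29 | 11101  (sole → essential)
Essential prime implicants: -0111, 000-0, 01001, 011-0, 11011, 11101

YES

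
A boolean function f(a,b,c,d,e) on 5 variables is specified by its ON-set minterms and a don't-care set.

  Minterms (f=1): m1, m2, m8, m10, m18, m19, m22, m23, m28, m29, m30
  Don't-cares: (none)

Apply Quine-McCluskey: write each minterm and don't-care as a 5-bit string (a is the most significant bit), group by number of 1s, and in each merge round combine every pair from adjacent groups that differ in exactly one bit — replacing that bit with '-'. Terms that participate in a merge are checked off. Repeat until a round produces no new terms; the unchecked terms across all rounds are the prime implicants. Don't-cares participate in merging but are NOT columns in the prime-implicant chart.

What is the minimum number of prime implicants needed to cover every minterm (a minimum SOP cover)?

[col 0] 00001, 00010*, 01000*, 01010*, 10010*, 10011*, 10110*, 10111*, 11100*, 11101*, 11110*
[col 1] -0010, 0-010, 010-0, 1-110, 10-10*, 10-11*, 1001-*, 1011-*, 111-0, 1110-
[col 2] 10-1-
Prime implicants: -0010, 0-010, 00001, 010-0, 1-110, 10-1-, 111-0, 1110-
PI chart (minterm → PIs covering it):
  1 | 00001  (sole → essential)
  2 | -0010,0-010
  8 | 010-0  (sole → essential)
  10 | 0-010,010-0
  18 | -0010,10-1-
  19 | 10-1-  (sole → essential)
  22 | 1-110,10-1-
  23 | 10-1-  (sole → essential)
  28 | 111-0,1110-
  29 | 1110-  (sole → essential)
  30 | 1-110,111-0
Essential prime implicants: 00001, 010-0, 10-1-, 1110-
Petrick residual → -0010, 1-110
Minimum SOP uses 6 PIs: b'c'de' + a'b'c'd'e + a'bc'e' + acde' + ab'd + abcd'

6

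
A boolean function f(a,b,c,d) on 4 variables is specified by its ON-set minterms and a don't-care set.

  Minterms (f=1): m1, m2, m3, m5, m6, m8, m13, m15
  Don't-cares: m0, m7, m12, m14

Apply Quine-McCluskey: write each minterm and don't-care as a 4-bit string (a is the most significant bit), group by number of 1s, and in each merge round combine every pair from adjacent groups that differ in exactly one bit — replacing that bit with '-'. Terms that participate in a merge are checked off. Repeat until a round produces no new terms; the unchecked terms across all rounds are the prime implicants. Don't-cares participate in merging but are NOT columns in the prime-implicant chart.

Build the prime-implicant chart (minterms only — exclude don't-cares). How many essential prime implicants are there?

Round 0: 0000✓ 0001✓ 0010✓ 0011✓ 0101✓ 0110✓ 0111✓ 1000✓ 1100✓ 1101✓ 1110✓ 1111✓
Round 1: -000 -101✓ -110✓ -111✓ 0-01✓ 0-10✓ 0-11✓ 00-0✓ 00-1✓ 000-✓ 001-✓ 01-1✓ 011-✓ 1-00 11-0✓ 11-1✓ 110-✓ 111-✓
Round 2: -1-1 -11- 0--1 0-1- 00-- 11--
PIs = {-000, -1-1, -11-, 0--1, 0-1-, 00--, 1-00, 11--}
Coverage chart:
  m1: 0--1,00--
  m2: 0-1-,00--
  m3: 0--1,0-1-,00--
  m5: -1-1,0--1
  m6: -11-,0-1-
  m8: -000,1-00
  m13: -1-1,11--
  m15: -1-1,-11-,11--
(no essential prime implicants)

0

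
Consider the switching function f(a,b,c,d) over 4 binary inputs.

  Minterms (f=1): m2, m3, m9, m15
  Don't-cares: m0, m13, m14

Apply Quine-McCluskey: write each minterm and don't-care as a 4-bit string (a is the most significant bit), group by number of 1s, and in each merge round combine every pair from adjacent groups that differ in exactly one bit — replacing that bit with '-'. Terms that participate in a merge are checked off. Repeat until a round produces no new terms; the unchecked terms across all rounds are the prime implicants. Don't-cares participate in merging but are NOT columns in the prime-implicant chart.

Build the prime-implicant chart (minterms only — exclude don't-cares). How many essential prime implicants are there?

2

[col 0] 0000*, 0010*, 0011*, 1001*, 1101*, 1110*, 1111*
[col 1] 00-0, 001-, 1-01, 11-1, 111-
Prime implicants: 00-0, 001-, 1-01, 11-1, 111-
PI chart (minterm → PIs covering it):
  2 | 00-0,001-
  3 | 001-  (sole → essential)
  9 | 1-01  (sole → essential)
  15 | 11-1,111-
Essential prime implicants: 001-, 1-01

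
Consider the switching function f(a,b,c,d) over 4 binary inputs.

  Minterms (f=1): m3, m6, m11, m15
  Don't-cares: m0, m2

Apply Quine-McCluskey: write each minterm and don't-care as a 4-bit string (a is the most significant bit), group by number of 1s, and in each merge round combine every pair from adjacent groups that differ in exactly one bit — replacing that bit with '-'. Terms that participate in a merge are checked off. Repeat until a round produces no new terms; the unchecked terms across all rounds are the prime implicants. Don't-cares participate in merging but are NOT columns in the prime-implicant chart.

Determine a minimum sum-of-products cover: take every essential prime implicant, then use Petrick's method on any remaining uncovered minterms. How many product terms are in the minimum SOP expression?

[col 0] 0000*, 0010*, 0011*, 0110*, 1011*, 1111*
[col 1] -011, 0-10, 00-0, 001-, 1-11
Prime implicants: -011, 0-10, 00-0, 001-, 1-11
PI chart (minterm → PIs covering it):
  3 | -011,001-
  6 | 0-10  (sole → essential)
  11 | -011,1-11
  15 | 1-11  (sole → essential)
Essential prime implicants: 0-10, 1-11
Petrick residual → -011
Minimum SOP uses 3 PIs: b'cd + a'cd' + acd

3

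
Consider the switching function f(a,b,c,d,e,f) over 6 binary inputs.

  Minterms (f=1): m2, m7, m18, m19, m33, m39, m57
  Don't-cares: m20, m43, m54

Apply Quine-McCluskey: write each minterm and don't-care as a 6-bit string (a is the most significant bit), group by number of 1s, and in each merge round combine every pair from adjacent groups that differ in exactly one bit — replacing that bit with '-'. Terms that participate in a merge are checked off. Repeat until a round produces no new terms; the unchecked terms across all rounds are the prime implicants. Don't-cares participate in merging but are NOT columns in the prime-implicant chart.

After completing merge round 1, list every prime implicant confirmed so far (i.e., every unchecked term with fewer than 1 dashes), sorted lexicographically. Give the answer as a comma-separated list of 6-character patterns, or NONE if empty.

[col 0] 000010*, 000111*, 010010*, 010011*, 010100, 100001, 100111*, 101011, 110110, 111001
[col 1] -00111, 0-0010, 01001-
Prime implicants: -00111, 0-0010, 01001-, 010100, 100001, 101011, 110110, 111001

010100, 100001, 101011, 110110, 111001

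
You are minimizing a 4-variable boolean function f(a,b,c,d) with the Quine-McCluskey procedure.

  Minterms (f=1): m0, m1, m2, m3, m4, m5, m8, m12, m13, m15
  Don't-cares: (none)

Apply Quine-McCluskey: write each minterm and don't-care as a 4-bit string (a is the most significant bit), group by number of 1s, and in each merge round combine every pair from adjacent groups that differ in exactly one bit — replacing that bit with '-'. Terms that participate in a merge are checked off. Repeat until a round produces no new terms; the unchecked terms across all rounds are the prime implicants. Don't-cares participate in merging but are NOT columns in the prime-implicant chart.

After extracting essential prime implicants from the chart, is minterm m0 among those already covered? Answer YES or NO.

Round 0: 0000✓ 0001✓ 0010✓ 0011✓ 0100✓ 0101✓ 1000✓ 1100✓ 1101✓ 1111✓
Round 1: -000✓ -100✓ -101✓ 0-00✓ 0-01✓ 00-0✓ 00-1✓ 000-✓ 001-✓ 010-✓ 1-00✓ 11-1 110-✓
Round 2: --00 -10- 0-0- 00--
PIs = {--00, -10-, 0-0-, 00--, 11-1}
Coverage chart:
  m0: --00,0-0-,00--
  m1: 0-0-,00--
  m2: 00-- ←essential
  m3: 00-- ←essential
  m4: --00,-10-,0-0-
  m5: -10-,0-0-
  m8: --00 ←essential
  m12: --00,-10-
  m13: -10-,11-1
  m15: 11-1 ←essential
Essential: --00, 00--, 11-1

YES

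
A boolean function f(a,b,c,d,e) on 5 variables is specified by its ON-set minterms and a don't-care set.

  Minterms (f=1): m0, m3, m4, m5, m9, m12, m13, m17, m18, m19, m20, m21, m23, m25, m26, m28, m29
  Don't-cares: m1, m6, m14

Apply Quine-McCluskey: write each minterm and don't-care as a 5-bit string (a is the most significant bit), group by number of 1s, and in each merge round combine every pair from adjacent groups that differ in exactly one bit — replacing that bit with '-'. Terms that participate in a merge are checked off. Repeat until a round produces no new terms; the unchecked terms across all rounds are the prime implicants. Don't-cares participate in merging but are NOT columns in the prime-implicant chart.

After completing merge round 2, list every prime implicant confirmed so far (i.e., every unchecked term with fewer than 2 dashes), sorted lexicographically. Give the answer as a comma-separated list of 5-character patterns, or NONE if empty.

1-010, 1001-

Round 0: 00000✓ 00001✓ 00011✓ 00100✓ 00101✓ 00110✓ 01001✓ 01100✓ 01101✓ 01110✓ 10001✓ 10010✓ 10011✓ 10100✓ 10101✓ 10111✓ 11001✓ 11010✓ 11100✓ 11101✓
Round 1: -0001✓ -0011✓ -0100✓ -0101✓ -1001✓ -1100✓ -1101✓ 0-001✓ 0-100✓ 0-101✓ 0-110✓ 00-00✓ 00-01✓ 000-1✓ 0000-✓ 001-0✓ 0010-✓ 01-01✓ 011-0✓ 0110-✓ 1-001✓ 1-010 1-100✓ 1-101✓ 10-01✓ 10-11✓ 100-1✓ 1001- 101-1✓ 1010-✓ 11-01✓ 1110-✓
Round 2: --001✓ --100✓ --101✓ -0-01✓ -00-1 -010-✓ -1-01✓ -110-✓ 0--01✓ 0-1-0 0-10-✓ 00-0- 1--01✓ 1-10-✓ 10--1
Round 3: ---01 --10-
PIs = {---01, --10-, -00-1, 0-1-0, 00-0-, 1-010, 10--1, 1001-}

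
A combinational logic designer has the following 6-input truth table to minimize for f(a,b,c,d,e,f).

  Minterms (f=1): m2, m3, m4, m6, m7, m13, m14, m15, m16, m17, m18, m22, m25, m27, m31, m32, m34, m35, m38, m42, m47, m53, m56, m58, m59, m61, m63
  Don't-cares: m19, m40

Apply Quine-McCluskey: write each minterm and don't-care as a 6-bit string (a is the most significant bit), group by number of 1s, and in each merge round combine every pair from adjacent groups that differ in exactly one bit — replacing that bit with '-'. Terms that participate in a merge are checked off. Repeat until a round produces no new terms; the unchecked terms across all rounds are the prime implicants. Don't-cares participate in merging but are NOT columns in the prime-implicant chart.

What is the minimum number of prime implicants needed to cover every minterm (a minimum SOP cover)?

Round 0: 000010✓ 000011✓ 000100✓ 000110✓ 000111✓ 001101✓ 001110✓ 001111✓ 010000✓ 010001✓ 010010✓ 010011✓ 010110✓ 011001✓ 011011✓ 011111✓ 100000✓ 100010✓ 100011✓ 100110✓ 101000✓ 101010✓ 101111✓ 110101✓ 111000✓ 111010✓ 111011✓ 111101✓ 111111✓
Round 1: -00010✓ -00011✓ -00110✓ -01111✓ -11011✓ -11111✓ 0-0010✓ 0-0011✓ 0-0110✓ 0-1111✓ 00-110✓ 00-111✓ 000-10✓ 000-11✓ 00001-✓ 0001-0 00011-✓ 0011-1 00111-✓ 01-001✓ 01-011✓ 010-10✓ 0100-0✓ 0100-1✓ 01000-✓ 01001-✓ 011-11✓ 0110-1✓ 1-1000✓ 1-1010✓ 1-1111✓ 10-000✓ 10-010✓ 100-10✓ 1000-0✓ 10001-✓ 1010-0✓ 11-101 111-11✓ 1110-0✓ 11101- 1111-1
Round 2: --1111 -00-10 -0001- -11-11 0-0-10 0-001- 00-11- 000-1- 01-0-1 0100-- 1-10-0 10-0-0
PIs = {--1111, -00-10, -0001-, -11-11, 0-0-10, 0-001-, 00-11-, 000-1-, 0001-0, 0011-1, 01-0-1, 0100--, 1-10-0, 10-0-0, 11-101, 11101-, 1111-1}
Coverage chart:
  m2: -00-10,-0001-,0-0-10,0-001-,000-1-
  m3: -0001-,0-001-,000-1-
  m4: 0001-0 ←essential
  m6: -00-10,0-0-10,00-11-,000-1-,0001-0
  m7: 00-11-,000-1-
  m13: 0011-1 ←essential
  m14: 00-11- ←essential
  m15: --1111,00-11-,0011-1
  m16: 0100-- ←essential
  m17: 01-0-1,0100--
  m18: 0-0-10,0-001-,0100--
  m22: 0-0-10 ←essential
  m25: 01-0-1 ←essential
  m27: -11-11,01-0-1
  m31: --1111,-11-11
  m32: 10-0-0 ←essential
  m34: -00-10,-0001-,10-0-0
  m35: -0001- ←essential
  m38: -00-10 ←essential
  m42: 1-10-0,10-0-0
  m47: --1111 ←essential
  m53: 11-101 ←essential
  m56: 1-10-0 ←essential
  m58: 1-10-0,11101-
  m59: -11-11,11101-
  m61: 11-101,1111-1
  m63: --1111,-11-11,1111-1
Essential: --1111, -00-10, -0001-, 0-0-10, 00-11-, 0001-0, 0011-1, 01-0-1, 0100--, 1-10-0, 10-0-0, 11-101
Petrick residual → -11-11
Min cover (13 terms): cdef + b'c'ef' + b'c'd'e + bcef + a'c'ef' + a'b'de + a'b'c'df' + a'b'cdf + a'bd'f + a'bc'd' + acd'f' + ab'd'f' + abde'f

13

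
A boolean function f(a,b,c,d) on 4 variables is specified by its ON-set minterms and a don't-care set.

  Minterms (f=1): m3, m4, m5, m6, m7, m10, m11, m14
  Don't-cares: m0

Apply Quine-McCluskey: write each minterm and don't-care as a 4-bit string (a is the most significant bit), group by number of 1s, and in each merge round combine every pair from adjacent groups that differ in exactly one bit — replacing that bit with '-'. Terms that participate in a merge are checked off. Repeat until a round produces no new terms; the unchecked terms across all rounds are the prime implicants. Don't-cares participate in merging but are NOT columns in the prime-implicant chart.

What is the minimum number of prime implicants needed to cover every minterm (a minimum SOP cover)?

[col 0] 0000*, 0011*, 0100*, 0101*, 0110*, 0111*, 1010*, 1011*, 1110*
[col 1] -011, -110, 0-00, 0-11, 01-0*, 01-1*, 010-*, 011-*, 1-10, 101-
[col 2] 01--
Prime implicants: -011, -110, 0-00, 0-11, 01--, 1-10, 101-
PI chart (minterm → PIs covering it):
  3 | -011,0-11
  4 | 0-00,01--
  5 | 01--  (sole → essential)
  6 | -110,01--
  7 | 0-11,01--
  10 | 1-10,101-
  11 | -011,101-
  14 | -110,1-10
Essential prime implicants: 01--
Petrick residual → -011, 1-10
Minimum SOP uses 3 PIs: b'cd + a'b + acd'

3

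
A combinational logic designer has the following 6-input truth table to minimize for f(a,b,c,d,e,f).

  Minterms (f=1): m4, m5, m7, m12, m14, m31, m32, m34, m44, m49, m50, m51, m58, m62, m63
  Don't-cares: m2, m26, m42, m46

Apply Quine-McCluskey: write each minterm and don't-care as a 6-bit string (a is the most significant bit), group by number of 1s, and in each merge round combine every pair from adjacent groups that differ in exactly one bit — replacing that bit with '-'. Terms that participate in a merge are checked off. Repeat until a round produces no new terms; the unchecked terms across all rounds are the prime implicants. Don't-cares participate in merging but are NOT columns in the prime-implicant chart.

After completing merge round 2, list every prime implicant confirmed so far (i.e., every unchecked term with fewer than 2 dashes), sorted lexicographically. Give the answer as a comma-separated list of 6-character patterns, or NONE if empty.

-00010, -11010, -11111, 00-100, 0001-1, 00010-, 1000-0, 1100-1, 11001-, 11111-

[col 0] 000010*, 000100*, 000101*, 000111*, 001100*, 001110*, 011010*, 011111*, 100000*, 100010*, 101010*, 101100*, 101110*, 110001*, 110010*, 110011*, 111010*, 111110*, 111111*
[col 1] -00010, -01100*, -01110*, -11010, -11111, 00-100, 0001-1, 00010-, 0011-0*, 1-0010*, 1-1010*, 1-1110*, 10-010*, 1000-0, 101-10*, 1011-0*, 11-010*, 1100-1, 11001-, 111-10*, 11111-
[col 2] -011-0, 1--010, 1-1-10
Prime implicants: -00010, -011-0, -11010, -11111, 00-100, 0001-1, 00010-, 1--010, 1-1-10, 1000-0, 1100-1, 11001-, 11111-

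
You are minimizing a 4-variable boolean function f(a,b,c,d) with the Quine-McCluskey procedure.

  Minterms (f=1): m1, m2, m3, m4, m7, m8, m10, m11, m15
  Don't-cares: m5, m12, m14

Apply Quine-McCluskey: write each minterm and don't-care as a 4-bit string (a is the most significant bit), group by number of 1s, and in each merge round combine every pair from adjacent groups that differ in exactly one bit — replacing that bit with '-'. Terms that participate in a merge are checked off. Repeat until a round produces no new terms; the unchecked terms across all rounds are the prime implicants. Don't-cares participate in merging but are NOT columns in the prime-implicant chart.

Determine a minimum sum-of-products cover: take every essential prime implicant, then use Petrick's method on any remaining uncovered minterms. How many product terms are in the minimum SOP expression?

Round 0: 0001✓ 0010✓ 0011✓ 0100✓ 0101✓ 0111✓ 1000✓ 1010✓ 1011✓ 1100✓ 1110✓ 1111✓
Round 1: -010✓ -011✓ -100 -111✓ 0-01✓ 0-11✓ 00-1✓ 001-✓ 01-1✓ 010- 1-00✓ 1-10✓ 1-11✓ 10-0✓ 101-✓ 11-0✓ 111-✓
Round 2: --11 -01- 0--1 1--0 1-1-
PIs = {--11, -01-, -100, 0--1, 010-, 1--0, 1-1-}
Coverage chart:
  m1: 0--1 ←essential
  m2: -01- ←essential
  m3: --11,-01-,0--1
  m4: -100,010-
  m7: --11,0--1
  m8: 1--0 ←essential
  m10: -01-,1--0,1-1-
  m11: --11,-01-,1-1-
  m15: --11,1-1-
Essential: -01-, 0--1, 1--0
Petrick residual → --11, -100
Min cover (5 terms): cd + b'c + bc'd' + a'd + ad'

5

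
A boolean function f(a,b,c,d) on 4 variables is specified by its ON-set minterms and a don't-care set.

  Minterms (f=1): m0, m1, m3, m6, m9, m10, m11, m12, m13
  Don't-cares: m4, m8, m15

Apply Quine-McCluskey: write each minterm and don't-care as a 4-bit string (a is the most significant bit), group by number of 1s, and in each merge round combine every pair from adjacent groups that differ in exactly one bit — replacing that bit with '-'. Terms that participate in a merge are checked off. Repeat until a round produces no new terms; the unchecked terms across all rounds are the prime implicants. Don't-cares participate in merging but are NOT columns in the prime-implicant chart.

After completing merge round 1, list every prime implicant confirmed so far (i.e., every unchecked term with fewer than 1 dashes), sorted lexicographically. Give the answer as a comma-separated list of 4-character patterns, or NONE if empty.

NONE

Round 0: 0000✓ 0001✓ 0011✓ 0100✓ 0110✓ 1000✓ 1001✓ 1010✓ 1011✓ 1100✓ 1101✓ 1111✓
Round 1: -000✓ -001✓ -011✓ -100✓ 0-00✓ 00-1✓ 000-✓ 01-0 1-00✓ 1-01✓ 1-11✓ 10-0✓ 10-1✓ 100-✓ 101-✓ 11-1✓ 110-✓
Round 2: --00 -0-1 -00- 1--1 1-0- 10--
PIs = {--00, -0-1, -00-, 01-0, 1--1, 1-0-, 10--}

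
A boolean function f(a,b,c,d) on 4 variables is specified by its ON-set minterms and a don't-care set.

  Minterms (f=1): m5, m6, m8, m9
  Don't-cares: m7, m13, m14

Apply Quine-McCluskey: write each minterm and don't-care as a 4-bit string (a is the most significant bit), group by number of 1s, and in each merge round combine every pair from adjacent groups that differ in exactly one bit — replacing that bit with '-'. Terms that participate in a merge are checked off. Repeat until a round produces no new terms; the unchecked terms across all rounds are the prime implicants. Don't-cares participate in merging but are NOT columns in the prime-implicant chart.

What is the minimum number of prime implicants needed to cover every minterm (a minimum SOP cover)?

Round 0: 0101✓ 0110✓ 0111✓ 1000✓ 1001✓ 1101✓ 1110✓
Round 1: -101 -110 01-1 011- 1-01 100-
PIs = {-101, -110, 01-1, 011-, 1-01, 100-}
Coverage chart:
  m5: -101,01-1
  m6: -110,011-
  m8: 100- ←essential
  m9: 1-01,100-
Essential: 100-
Petrick residual → -101, -110
Min cover (3 terms): bc'd + bcd' + ab'c'

3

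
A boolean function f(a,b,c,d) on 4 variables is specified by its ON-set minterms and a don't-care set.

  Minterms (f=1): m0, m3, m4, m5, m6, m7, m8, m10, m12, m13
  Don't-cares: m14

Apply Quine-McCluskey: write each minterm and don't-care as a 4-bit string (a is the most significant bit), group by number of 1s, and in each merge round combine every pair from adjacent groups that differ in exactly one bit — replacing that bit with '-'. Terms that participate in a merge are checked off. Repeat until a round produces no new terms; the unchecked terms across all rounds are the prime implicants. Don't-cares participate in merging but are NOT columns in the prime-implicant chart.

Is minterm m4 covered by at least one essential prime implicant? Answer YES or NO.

YES

Round 0: 0000✓ 0011✓ 0100✓ 0101✓ 0110✓ 0111✓ 1000✓ 1010✓ 1100✓ 1101✓ 1110✓
Round 1: -000✓ -100✓ -101✓ -110✓ 0-00✓ 0-11 01-0✓ 01-1✓ 010-✓ 011-✓ 1-00✓ 1-10✓ 10-0✓ 11-0✓ 110-✓
Round 2: --00 -1-0 -10- 01-- 1--0
PIs = {--00, -1-0, -10-, 0-11, 01--, 1--0}
Coverage chart:
  m0: --00 ←essential
  m3: 0-11 ←essential
  m4: --00,-1-0,-10-,01--
  m5: -10-,01--
  m6: -1-0,01--
  m7: 0-11,01--
  m8: --00,1--0
  m10: 1--0 ←essential
  m12: --00,-1-0,-10-,1--0
  m13: -10- ←essential
Essential: --00, -10-, 0-11, 1--0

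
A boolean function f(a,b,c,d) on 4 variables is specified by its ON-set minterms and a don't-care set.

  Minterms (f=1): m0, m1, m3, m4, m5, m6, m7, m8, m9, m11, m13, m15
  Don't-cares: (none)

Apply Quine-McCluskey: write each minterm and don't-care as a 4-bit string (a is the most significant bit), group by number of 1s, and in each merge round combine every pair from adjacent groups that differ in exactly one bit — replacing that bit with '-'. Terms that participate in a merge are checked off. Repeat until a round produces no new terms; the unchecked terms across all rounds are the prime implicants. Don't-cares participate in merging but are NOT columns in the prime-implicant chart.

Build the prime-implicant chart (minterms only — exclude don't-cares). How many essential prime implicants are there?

size-2^0 implicants → 0000(✓)  0001(✓)  0011(✓)  0100(✓)  0101(✓)  0110(✓)  0111(✓)  1000(✓)  1001(✓)  1011(✓)  1101(✓)  1111(✓)
size-2^1 implicants → -000(✓)  -001(✓)  -011(✓)  -101(✓)  -111(✓)  0-00(✓)  0-01(✓)  0-11(✓)  00-1(✓)  000-(✓)  01-0(✓)  01-1(✓)  010-(✓)  011-(✓)  1-01(✓)  1-11(✓)  10-1(✓)  100-(✓)  11-1(✓)
size-2^2 implicants → --01(✓)  --11(✓)  -0-1(✓)  -00-  -1-1(✓)  0--1(✓)  0-0-  01--  1--1(✓)
size-2^3 implicants → ---1
Unchecked terms (primes): ---1, -00-, 0-0-, 01--
Minterm coverage:
  m0 ⊆ -00-,0-0-
  m1 ⊆ ---1,-00-,0-0-
  m3 ⊆ ---1 [E]
  m4 ⊆ 0-0-,01--
  m5 ⊆ ---1,0-0-,01--
  m6 ⊆ 01-- [E]
  m7 ⊆ ---1,01--
  m8 ⊆ -00- [E]
  m9 ⊆ ---1,-00-
  m11 ⊆ ---1 [E]
  m13 ⊆ ---1 [E]
  m15 ⊆ ---1 [E]
E = {---1, -00-, 01--}

3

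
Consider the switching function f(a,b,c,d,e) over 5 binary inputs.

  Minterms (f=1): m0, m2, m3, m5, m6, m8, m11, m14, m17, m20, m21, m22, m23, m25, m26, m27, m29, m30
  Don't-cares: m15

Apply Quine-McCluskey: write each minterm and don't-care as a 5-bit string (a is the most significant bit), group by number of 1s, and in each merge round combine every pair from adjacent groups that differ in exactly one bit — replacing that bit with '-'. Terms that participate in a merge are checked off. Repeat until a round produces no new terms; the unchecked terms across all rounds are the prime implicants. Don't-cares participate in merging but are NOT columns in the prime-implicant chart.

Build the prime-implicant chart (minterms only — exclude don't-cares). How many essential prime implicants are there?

size-2^0 implicants → 00000(✓)  00010(✓)  00011(✓)  00101(✓)  00110(✓)  01000(✓)  01011(✓)  01110(✓)  01111(✓)  10001(✓)  10100(✓)  10101(✓)  10110(✓)  10111(✓)  11001(✓)  11010(✓)  11011(✓)  11101(✓)  11110(✓)
size-2^1 implicants → -0101  -0110(✓)  -1011  -1110(✓)  0-000  0-011  0-110(✓)  00-10  000-0  0001-  01-11  0111-  1-001(✓)  1-101(✓)  1-110(✓)  10-01(✓)  101-0(✓)  101-1(✓)  1010-(✓)  1011-(✓)  11-01(✓)  11-10  110-1  1101-
size-2^2 implicants → --110  1--01  101--
Unchecked terms (primes): --110, -0101, -1011, 0-000, 0-011, 00-10, 000-0, 0001-, 01-11, 0111-, 1--01, 101--, 11-10, 110-1, 1101-
Minterm coverage:
  m0 ⊆ 0-000,000-0
  m2 ⊆ 00-10,000-0,0001-
  m3 ⊆ 0-011,0001-
  m5 ⊆ -0101 [E]
  m6 ⊆ --110,00-10
  m8 ⊆ 0-000 [E]
  m11 ⊆ -1011,0-011,01-11
  m14 ⊆ --110,0111-
  m17 ⊆ 1--01 [E]
  m20 ⊆ 101-- [E]
  m21 ⊆ -0101,1--01,101--
  m22 ⊆ --110,101--
  m23 ⊆ 101-- [E]
  m25 ⊆ 1--01,110-1
  m26 ⊆ 11-10,1101-
  m27 ⊆ -1011,110-1,1101-
  m29 ⊆ 1--01 [E]
  m30 ⊆ --110,11-10
E = {-0101, 0-000, 1--01, 101--}

4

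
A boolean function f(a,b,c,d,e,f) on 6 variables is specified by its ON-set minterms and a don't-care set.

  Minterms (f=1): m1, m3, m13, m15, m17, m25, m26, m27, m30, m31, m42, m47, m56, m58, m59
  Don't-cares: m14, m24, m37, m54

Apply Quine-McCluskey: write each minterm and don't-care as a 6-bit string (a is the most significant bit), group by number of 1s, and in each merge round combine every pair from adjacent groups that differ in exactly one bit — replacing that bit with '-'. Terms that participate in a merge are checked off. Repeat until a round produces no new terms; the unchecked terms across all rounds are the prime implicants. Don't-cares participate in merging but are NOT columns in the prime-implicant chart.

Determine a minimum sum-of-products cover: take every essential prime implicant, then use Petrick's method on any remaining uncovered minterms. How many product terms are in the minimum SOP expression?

size-2^0 implicants → 000001(✓)  000011(✓)  001101(✓)  001110(✓)  001111(✓)  010001(✓)  011000(✓)  011001(✓)  011010(✓)  011011(✓)  011110(✓)  011111(✓)  100101  101010(✓)  101111(✓)  110110  111000(✓)  111010(✓)  111011(✓)
size-2^1 implicants → -01111  -11000(✓)  -11010(✓)  -11011(✓)  0-0001  0-1110(✓)  0-1111(✓)  0000-1  0011-1  00111-(✓)  01-001  011-10(✓)  011-11(✓)  0110-0(✓)  0110-1(✓)  01100-(✓)  01101-(✓)  01111-(✓)  1-1010  1110-0(✓)  11101-(✓)
size-2^2 implicants → -110-0  -1101-  0-111-  011-1-  0110--
Unchecked terms (primes): -01111, -110-0, -1101-, 0-0001, 0-111-, 0000-1, 0011-1, 01-001, 011-1-, 0110--, 1-1010, 100101, 110110
Minterm coverage:
  m1 ⊆ 0-0001,0000-1
  m3 ⊆ 0000-1 [E]
  m13 ⊆ 0011-1 [E]
  m15 ⊆ -01111,0-111-,0011-1
  m17 ⊆ 0-0001,01-001
  m25 ⊆ 01-001,0110--
  m26 ⊆ -110-0,-1101-,011-1-,0110--
  m27 ⊆ -1101-,011-1-,0110--
  m30 ⊆ 0-111-,011-1-
  m31 ⊆ 0-111-,011-1-
  m42 ⊆ 1-1010 [E]
  m47 ⊆ -01111 [E]
  m56 ⊆ -110-0 [E]
  m58 ⊆ -110-0,-1101-,1-1010
  m59 ⊆ -1101- [E]
E = {-01111, -110-0, -1101-, 0000-1, 0011-1, 1-1010}
Petrick residual → 0-111-, 01-001
Cover = b'cdef + bcd'f' + bcd'e + a'cde + a'b'c'd'f + a'b'cdf + a'bd'e'f + acd'ef'  |cover|=8

8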